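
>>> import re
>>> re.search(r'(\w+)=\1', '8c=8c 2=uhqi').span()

After group 1 captures some text, `\1` only succeeds where that same text appears again.
The match spans [0:5] → '8c=8c'.

(0, 5)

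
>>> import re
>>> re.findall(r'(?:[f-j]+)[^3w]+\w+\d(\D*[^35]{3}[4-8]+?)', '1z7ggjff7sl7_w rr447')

['_w rr447']

Pattern: one or more of a character in [f-j] (non-capturing group); then one or more of any character except [3w], then one or more of a word character, then a digit; then zero or more of a non-digit, then exactly 3 of any character except [35], then one or more of a character in [4-8] (lazy) (captured).
Walking the string: at [3:20] match 'ggjff7sl7_w rr447', group 1 = '_w rr447'.
One capturing group, so `findall` returns just the captured substring from the one match — 1 in all.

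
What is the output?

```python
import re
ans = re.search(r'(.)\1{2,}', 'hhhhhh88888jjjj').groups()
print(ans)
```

('h',)

After group 1 captures some text, `\1` only succeeds where that same text appears again.
Unlike `match`, `search` isn't anchored — it looks for the pattern anywhere in the string.
The match spans [0:6] → 'hhhhhh'.
Captured: group 1 = 'h'.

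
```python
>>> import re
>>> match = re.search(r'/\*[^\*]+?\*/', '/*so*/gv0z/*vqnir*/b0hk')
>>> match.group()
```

Unlike `match`, `search` isn't anchored — it looks for the pattern anywhere in the string.
The match spans [0:6] → '/*so*/'.

'/*so*/'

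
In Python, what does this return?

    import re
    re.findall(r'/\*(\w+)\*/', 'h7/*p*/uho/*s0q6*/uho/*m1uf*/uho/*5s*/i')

['p', 's0q6', 'm1uf', '5s']

Scanning left to right: at [2:7] match '/*p*/', group 1 = 'p'; at [10:18] match '/*s0q6*/', group 1 = 's0q6'; at [21:29] match '/*m1uf*/', group 1 = 'm1uf'; at [32:38] match '/*5s*/', group 1 = '5s'.
`findall` collects group 1 from each match (4 total).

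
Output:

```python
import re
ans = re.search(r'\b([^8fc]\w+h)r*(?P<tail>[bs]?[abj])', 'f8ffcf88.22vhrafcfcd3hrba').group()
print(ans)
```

.22vhrafcfcd3hrba

The pattern matches a word boundary (`\b`, zero-width); then any character except [8fc], then one or more of a word character, then the literal 'h' (captured); then zero or more of a literal 'r'; then optionally one of [bs], then one of [abj] (captured as 'tail').
Unlike `match`, `search` isn't anchored — it looks for the pattern anywhere in the string.
The match spans [8:25] → '.22vhrafcfcd3hrba'.
Captured: group 1 = '.22vhrafcfcd3h', group 2 = 'ba'.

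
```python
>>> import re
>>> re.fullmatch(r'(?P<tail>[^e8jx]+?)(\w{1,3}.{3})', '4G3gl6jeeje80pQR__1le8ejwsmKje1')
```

None

`re.fullmatch` is like wrapping the pattern in `^…$` (in single-line mode).
Here the pattern can't cover the whole string, so the call returns None.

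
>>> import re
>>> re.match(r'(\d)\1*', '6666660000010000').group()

The backreference `\1` re-matches whatever the first group consumed, character for character.
`re.match` won't scan ahead — the pattern has to work from the very first character.
The match spans [0:6] → '666666'.
Captured: group 1 = '6'.

'666666'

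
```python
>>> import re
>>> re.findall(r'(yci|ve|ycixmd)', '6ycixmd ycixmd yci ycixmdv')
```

Branches in `(...|...)` are attempted left-to-right; the first branch that allows the whole pattern to succeed is taken.
`findall` collects group 1 from each match (4 total).

['yci', 'yci', 'yci', 'yci']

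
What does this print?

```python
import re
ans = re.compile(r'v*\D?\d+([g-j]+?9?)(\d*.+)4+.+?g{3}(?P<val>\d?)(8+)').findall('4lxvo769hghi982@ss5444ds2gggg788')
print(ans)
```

This matches zero or more of the literal 'v', then optionally a non-digit, then one or more of a digit; then one or more of a character in [g-j] (lazy), then optionally the literal '9' (captured); then zero or more of a digit, then one or more of any character (captured); then one or more of a literal '4', then one or more of any character (lazy), then exactly 3 of the literal 'g'; then optionally a digit (captured as 'val'); then one or more of a literal '8' (captured).
Matches: at [3:32] match 'vo769hghi982@ss5444ds2gggg788', groups = ('h', 'ghi982@ss544', '7', '88').
4 groups means the one result is a tuple of 4 captured strings — 1 here.

[('h', 'ghi982@ss544', '7', '88')]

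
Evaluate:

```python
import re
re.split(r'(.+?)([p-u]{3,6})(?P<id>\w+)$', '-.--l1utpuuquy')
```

['', '-.--l1', 'utpuuq', 'uy', '']

The pattern matches one or more of any character (lazy) (captured); then 3 to 6 of a character in [p-u] (captured); then one or more of a word character (captured as 'id'); then anchored at the end.
Matches to split on: at [0:14] → '-.--l1utpuuquy'.
Because the pattern has a capturing group, `split` also inserts each captured text between the pieces.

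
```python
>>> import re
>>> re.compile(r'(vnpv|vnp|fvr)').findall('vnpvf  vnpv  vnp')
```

['vnpv', 'vnpv', 'vnp']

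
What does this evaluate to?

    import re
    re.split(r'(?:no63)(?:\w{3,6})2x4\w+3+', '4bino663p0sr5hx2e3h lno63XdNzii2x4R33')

['4bino663p0sr5hx2e3h l', '']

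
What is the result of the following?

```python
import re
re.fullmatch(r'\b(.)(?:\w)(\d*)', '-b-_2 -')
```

Pattern: a word boundary (`\b`, zero-width); then any character (captured); then a word character (non-capturing group); then zero or more of a digit (captured).
`fullmatch` succeeds only if the pattern covers the string from start to end.
Here the string isn't matched end-to-end, so the call returns None.

None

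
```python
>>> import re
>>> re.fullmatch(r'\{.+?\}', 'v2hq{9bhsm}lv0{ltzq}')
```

`re.fullmatch` is like wrapping the pattern in `^…$` (in single-line mode).
Here the string isn't matched end-to-end, so the call returns None.

None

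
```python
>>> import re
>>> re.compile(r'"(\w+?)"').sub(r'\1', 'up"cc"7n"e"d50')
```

Matches: at [2:6] → '"cc"'; at [8:11] → '"e"'.
`\1` in the replacement pulls in group 1's text for each match.

'upcc7ned50'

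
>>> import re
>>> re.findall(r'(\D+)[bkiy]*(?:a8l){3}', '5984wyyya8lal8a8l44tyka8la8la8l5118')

Pattern: one or more of a non-digit (captured); then zero or more of one of [bkiy], then the literal 'a8l' repeated 3 times.
Matches: at [19:31] match 'tyka8la8la8l', group 1 = 'tyk'.
One capturing group, so `findall` returns just the captured substring from the one match — 1 in all.

['tyk']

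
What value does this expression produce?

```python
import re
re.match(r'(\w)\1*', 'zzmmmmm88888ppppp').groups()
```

('z',)

`\1` is not a pattern — it's the concrete string captured by group 1, re-applied verbatim.
`match` is anchored at position 0; if the pattern doesn't fit there, it returns None.
The match spans [0:2] → 'zz'.
Captured: group 1 = 'z'.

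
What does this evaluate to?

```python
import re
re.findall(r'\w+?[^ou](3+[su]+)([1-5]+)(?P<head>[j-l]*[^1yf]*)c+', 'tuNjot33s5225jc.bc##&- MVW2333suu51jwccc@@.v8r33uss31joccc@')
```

[('33s', '5225', 'jc.b'), ('333suu', '51', 'jwcc'), ('33uss', '31', 'jocc')]

Pattern: one or more of a word character (lazy), then any character except [ou]; then one or more of a literal '3', then one or more of one of [su] (captured); then one or more of a character in [1-5] (captured); then zero or more of a character in [j-l], then zero or more of any character except [1yf] (captured as 'head'); then one or more of a literal 'c'.
With the lazy modifier that quantifier settles for the fewest repetitions that let the rest of the pattern succeed (the atoms after it are unaffected and can still be greedy).
Scanning left to right: at [0:18] match 'tuNjot33s5225jc.bc', groups = ('33s', '5225', 'jc.b'); at [23:40] match 'MVW2333suu51jwccc', groups = ('333suu', '51', 'jwcc'); at [43:58] match 'v8r33uss31joccc', groups = ('33uss', '31', 'jocc').
`findall` packs the 3 group values into a tuple for every match.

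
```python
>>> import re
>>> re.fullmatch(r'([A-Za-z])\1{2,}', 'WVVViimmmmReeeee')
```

A backreference is literal: `\1` must see the identical characters the first group matched.
For `fullmatch`, every character of the input must be accounted for by the pattern.
Here the pattern can't cover the whole string, so the call returns None.

None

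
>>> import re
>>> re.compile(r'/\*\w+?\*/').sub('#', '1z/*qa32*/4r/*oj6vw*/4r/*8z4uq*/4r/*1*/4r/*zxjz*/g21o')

Each match is replaced by '#'.

'1z#4r#4r#4r#4r#g21o'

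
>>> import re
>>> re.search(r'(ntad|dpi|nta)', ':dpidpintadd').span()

`search` walks the string left to right and returns the first match it finds.
The match spans [1:4] → 'dpi'.
Captured: group 1 = 'dpi'.

(1, 4)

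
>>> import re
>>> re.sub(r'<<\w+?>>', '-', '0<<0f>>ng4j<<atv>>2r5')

Every occurrence is swapped for '-'.

'0-ng4j-2r5'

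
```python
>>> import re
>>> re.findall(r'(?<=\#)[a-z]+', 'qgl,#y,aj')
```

['y']

Because the assertion is zero-width, the text it checks is not consumed and won't appear in the result.
Matches: at [5:6] → 'y'.
Since nothing is captured, `findall` lists the 1 matched substring directly.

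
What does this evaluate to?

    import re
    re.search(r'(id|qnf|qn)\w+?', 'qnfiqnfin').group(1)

Alternation tries branches left to right and keeps the first one that lets the overall match succeed at that position.
Unlike `match`, `search` isn't anchored — it looks for the pattern anywhere in the string.
The match spans [0:4] → 'qnfi'.
Captured: group 1 = 'qnf'.

'qnf'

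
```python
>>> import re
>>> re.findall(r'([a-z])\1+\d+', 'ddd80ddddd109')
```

['d', 'd']

The backreference `\1` re-matches whatever the first group consumed, character for character.
Walking the string: at [0:5] match 'ddd80', group 1 = 'd'; at [5:13] match 'ddddd109', group 1 = 'd'.
`findall` collects group 1 from each match (2 total).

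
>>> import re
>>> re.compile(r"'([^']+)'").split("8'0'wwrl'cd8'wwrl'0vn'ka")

`re.split` interleaves the captured-group text with the surrounding fragments.

['8', '0', 'wwrl', 'cd8', 'wwrl', '0vn', 'ka']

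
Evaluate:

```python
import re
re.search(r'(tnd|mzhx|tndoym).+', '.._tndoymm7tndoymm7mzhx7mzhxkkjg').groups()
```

The match spans [3:32] → 'tndoymm7tndoymm7mzhx7mzhxkkjg'.
Captured: group 1 = 'tnd'.

('tnd',)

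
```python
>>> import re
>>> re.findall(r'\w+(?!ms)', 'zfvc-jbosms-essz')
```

A negative assertion filters positions out without eating any characters.
Since nothing is captured, `findall` lists the 3 matched substrings directly.

['zfvc', 'jbosms', 'essz']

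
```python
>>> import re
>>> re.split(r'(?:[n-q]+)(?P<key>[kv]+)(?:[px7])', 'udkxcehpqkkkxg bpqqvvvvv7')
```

['udkxceh', 'kkk', 'g b', 'vvvvv', '']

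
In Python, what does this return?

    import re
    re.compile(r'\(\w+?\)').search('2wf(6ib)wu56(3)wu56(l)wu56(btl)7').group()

'(6ib)'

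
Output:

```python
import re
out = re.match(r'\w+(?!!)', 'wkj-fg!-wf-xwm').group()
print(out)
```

`re.match` only tries the pattern at the start of the string.
The match spans [0:3] → 'wkj'.

wkj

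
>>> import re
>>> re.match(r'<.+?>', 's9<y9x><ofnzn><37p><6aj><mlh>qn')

None

With `match`, the pattern is implicitly anchored at the beginning.
Here position 0 doesn't satisfy it, so the call returns None.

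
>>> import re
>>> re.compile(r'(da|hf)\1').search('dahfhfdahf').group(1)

'hf'

The match spans [2:6] → 'hfhf'.
Captured: group 1 = 'hf'.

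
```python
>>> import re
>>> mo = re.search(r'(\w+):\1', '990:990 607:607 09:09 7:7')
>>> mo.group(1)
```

'990'

`\1` is not a pattern — it's the concrete string captured by group 1, re-applied verbatim.
`re.search` tries every starting position until one works.
The match spans [0:7] → '990:990'.
Captured: group 1 = '990'.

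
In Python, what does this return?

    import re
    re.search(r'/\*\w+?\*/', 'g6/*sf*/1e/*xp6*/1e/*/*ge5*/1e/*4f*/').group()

'/*sf*/'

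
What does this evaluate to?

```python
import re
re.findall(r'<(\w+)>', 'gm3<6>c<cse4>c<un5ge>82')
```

Matches: at [3:6] match '<6>', group 1 = '6'; at [7:13] match '<cse4>', group 1 = 'cse4'; at [14:21] match '<un5ge>', group 1 = 'un5ge'.
Because there's exactly one group, `findall` drops the full match and keeps group 1 from each hit.

['6', 'cse4', 'un5ge']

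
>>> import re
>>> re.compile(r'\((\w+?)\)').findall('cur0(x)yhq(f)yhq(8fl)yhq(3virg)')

One capturing group, so `findall` returns just the captured substring from each match — 4 in all.

['x', 'f', '8fl', '3virg']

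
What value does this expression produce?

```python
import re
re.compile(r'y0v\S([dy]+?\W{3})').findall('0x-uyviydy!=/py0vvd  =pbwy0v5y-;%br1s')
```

['d  =', 'y-;%']

This matches the literal 'y0v', then a non-whitespace character; then one or more of one of [dy] (lazy), then exactly 3 of a non-word character (captured).
One capturing group, so `findall` returns just the captured substring from each match — 2 in all.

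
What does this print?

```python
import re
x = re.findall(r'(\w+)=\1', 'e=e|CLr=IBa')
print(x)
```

['e']

After group 1 captures some text, `\1` only succeeds where that same text appears again.
Because there's exactly one group, `findall` drops the full match and keeps group 1 from the one hit.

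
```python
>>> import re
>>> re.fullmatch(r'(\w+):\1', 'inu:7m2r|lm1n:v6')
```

A backreference is literal: `\1` must see the identical characters the first group matched.
`re.fullmatch` requires the pattern to consume the entire string.
Here the string isn't matched end-to-end, so the call returns None.

None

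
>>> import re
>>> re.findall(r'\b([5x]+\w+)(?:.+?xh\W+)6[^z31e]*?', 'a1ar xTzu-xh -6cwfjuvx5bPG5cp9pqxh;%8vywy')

This matches a word boundary (`\b`, zero-width); then one or more of one of [5x], then one or more of a word character (captured); then one or more of any character (lazy), then the literal 'xh', then one or more of a non-word character (non-capturing group); then a literal '6', then zero or more of any character except [z31e] (lazy).
With a single group, `findall` returns only what that group captured — 1 item.

['xTzu']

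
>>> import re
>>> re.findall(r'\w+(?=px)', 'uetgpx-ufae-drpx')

['uetg', 'dr']

Because the assertion is zero-width, the text it checks is not consumed and won't appear in the result.
No capturing groups, so `findall` returns the 2 full match strings.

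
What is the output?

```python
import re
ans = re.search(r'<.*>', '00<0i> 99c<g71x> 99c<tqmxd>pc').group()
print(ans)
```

`search` walks the string left to right and returns the first match it finds.
The match spans [2:27] → '<0i> 99c<g71x> 99c<tqmxd>'.

<0i> 99c<g71x> 99c<tqmxd>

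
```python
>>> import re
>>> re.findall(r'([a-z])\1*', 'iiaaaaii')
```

After group 1 captures some text, `\1` only succeeds where that same text appears again.
Walking the string: at [0:2] match 'ii', group 1 = 'i'; at [2:6] match 'aaaa', group 1 = 'a'; at [6:8] match 'ii', group 1 = 'i'.
Because there's exactly one group, `findall` drops the full match and keeps group 1 from each hit.

['i', 'a', 'i']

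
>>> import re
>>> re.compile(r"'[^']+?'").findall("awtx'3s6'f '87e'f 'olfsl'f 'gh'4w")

["'3s6'", "'87e'", "'olfsl'", "'gh'"]

Since nothing is captured, `findall` lists the 4 matched substrings directly.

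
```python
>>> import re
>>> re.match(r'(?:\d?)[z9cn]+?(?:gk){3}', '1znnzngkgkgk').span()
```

`match` is anchored at position 0; if the pattern doesn't fit there, it returns None.
The match spans [0:12] → '1znnzngkgkgk'.

(0, 12)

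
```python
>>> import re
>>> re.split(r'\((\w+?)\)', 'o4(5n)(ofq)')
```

Matches to split on: at [2:6] → '(5n)'; at [6:11] → '(ofq)'.
`re.split` interleaves the captured-group text with the surrounding fragments.

['o4', '5n', '', 'ofq', '']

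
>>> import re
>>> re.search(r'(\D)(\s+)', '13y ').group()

The pattern matches a non-digit (captured); then one or more of whitespace (captured).
The match spans [2:4] → 'y '.

'y '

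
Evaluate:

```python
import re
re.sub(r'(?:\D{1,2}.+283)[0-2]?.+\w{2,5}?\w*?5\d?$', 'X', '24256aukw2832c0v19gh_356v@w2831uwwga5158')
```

Each match is replaced by 'X'.

'24256X'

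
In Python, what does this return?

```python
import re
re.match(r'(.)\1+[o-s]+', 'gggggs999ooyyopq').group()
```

'gggggs'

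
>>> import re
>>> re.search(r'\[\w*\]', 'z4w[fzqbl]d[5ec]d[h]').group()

`re.search` scans for the first position where the pattern succeeds.
The match spans [3:10] → '[fzqbl]'.

'[fzqbl]'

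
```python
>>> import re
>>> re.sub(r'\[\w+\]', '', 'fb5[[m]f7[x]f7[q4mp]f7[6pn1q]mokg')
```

'fb5[f7f7f7mokg'

Matches: at [4:7] → '[m]'; at [9:12] → '[x]'; at [14:20] → '[q4mp]'; at [22:29] → '[6pn1q]'.
Each match is replaced by ''.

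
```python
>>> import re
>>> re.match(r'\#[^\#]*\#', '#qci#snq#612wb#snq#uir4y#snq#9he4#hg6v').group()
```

'#qci#'

`match` is anchored at position 0; if the pattern doesn't fit there, it returns None.
The match spans [0:5] → '#qci#'.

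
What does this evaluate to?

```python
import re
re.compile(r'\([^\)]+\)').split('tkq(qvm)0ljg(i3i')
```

Matches to split on: at [3:8] → '(qvm)'.
Splitting on the pattern gives 2 pieces.

['tkq', '0ljg(i3i']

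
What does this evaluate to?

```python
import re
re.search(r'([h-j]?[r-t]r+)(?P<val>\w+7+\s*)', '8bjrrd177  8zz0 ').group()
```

'jrrd177  '

This matches optionally a character in [h-j], then a character in [r-t], then one or more of the literal 'r' (captured); then one or more of a word character, then one or more of a literal '7', then zero or more of whitespace (captured as 'val').
`search` walks the string left to right and returns the first match it finds.
The match spans [2:11] → 'jrrd177  '.
Captured: group 1 = 'jrr', group 2 = 'd177  '.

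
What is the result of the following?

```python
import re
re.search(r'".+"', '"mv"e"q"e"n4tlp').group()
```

'"mv"e"q"e"'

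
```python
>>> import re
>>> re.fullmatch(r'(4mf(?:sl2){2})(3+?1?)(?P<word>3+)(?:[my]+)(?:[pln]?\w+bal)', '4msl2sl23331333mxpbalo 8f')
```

Pattern: the literal '4mf', then the literal 'sl2' repeated 2 times (captured); then one or more of a literal '3' (lazy), then optionally a literal '1' (captured); then one or more of a literal '3' (captured as 'word'); then one or more of one of [my] (non-capturing group); then optionally one of [pln], then one or more of a word character, then the literal 'bal' (non-capturing group).
`re.fullmatch` is like wrapping the pattern in `^…$` (in single-line mode).
Here the pattern can't cover the whole string, so the call returns None.

None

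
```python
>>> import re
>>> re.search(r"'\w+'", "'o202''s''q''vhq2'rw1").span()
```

`re.search` tries every starting position until one works.
The match spans [0:6] → "'o202'".

(0, 6)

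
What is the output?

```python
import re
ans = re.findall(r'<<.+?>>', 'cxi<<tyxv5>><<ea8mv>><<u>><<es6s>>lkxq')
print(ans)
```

Since nothing is captured, `findall` lists the 4 matched substrings directly.

['<<tyxv5>>', '<<ea8mv>>', '<<u>>', '<<es6s>>']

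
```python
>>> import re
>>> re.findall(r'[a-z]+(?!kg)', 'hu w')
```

The negative lookaround is zero-width — it rules out positions where the adjacent text would match, without consuming anything.
Walking the string: at [0:2] → 'hu'; at [3:4] → 'w'.
With no groups in the pattern, `findall` gives back each whole match — 2 here.

['hu', 'w']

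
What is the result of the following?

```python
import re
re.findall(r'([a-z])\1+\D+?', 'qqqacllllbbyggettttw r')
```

['q', 'l', 'g', 't']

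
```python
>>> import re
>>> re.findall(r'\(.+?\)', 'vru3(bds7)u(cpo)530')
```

With the lazy modifier that quantifier settles for the fewest repetitions that let the rest of the pattern succeed (the atoms after it are unaffected and can still be greedy).
Walking the string: at [4:10] → '(bds7)'; at [11:16] → '(cpo)'.
`findall` yields the raw match text (2 of them) because the pattern has no groups.

['(bds7)', '(cpo)']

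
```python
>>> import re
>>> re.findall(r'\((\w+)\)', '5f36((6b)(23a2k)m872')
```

['6b', '23a2k']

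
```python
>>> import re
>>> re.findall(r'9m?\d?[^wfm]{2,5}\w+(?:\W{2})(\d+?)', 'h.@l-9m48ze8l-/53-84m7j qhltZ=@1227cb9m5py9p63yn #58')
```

['5', '5']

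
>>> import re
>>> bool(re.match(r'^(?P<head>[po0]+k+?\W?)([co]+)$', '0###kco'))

False

The pattern matches anchored at the start of the string; then one or more of one of [po0], then one or more of a literal 'k' (lazy), then optionally a non-word character (captured as 'head'); then one or more of one of [co] (captured); then anchored at the end.
`re.match` only tries the pattern at the start of the string.
Here the string doesn't start with a match, so the call returns None, and `bool(None)` is False.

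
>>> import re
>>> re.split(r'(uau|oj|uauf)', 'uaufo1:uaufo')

['', 'uau', 'fo1:', 'uau', 'fo']

`|` is ordered: at each position the engine commits to the first alternative that works.
Matches to split on: at [0:3] → 'uau'; at [7:10] → 'uau'.
The group in the pattern means `split` returns the separators' captures alongside the pieces.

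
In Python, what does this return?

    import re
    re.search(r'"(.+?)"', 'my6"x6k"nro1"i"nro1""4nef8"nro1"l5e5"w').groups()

The match spans [3:8] → '"x6k"'.
Captured: group 1 = 'x6k'.

('x6k',)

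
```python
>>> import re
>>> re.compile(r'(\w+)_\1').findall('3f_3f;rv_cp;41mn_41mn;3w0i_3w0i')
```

['3f', '41mn', '3w0i']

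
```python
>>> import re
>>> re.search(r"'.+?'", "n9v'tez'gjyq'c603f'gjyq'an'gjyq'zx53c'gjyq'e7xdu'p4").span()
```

(3, 8)

The `?` after the quantifier makes it lazy — it takes as little as possible before letting the rest of the pattern try.
The match spans [3:8] → "'tez'".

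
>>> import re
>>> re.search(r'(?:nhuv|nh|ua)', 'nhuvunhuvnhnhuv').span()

(0, 4)

Branches in `(...|...)` are attempted left-to-right; the first branch that allows the whole pattern to succeed is taken.
The match spans [0:4] → 'nhuv'.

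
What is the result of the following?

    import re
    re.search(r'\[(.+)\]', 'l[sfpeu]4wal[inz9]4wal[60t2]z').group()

'[sfpeu]4wal[inz9]4wal[60t2]'

The match spans [1:28] → '[sfpeu]4wal[inz9]4wal[60t2]'.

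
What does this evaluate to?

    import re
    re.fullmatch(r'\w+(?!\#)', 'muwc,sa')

`re.fullmatch` requires the pattern to consume the entire string.
Here the string isn't matched end-to-end, so the call returns None.

None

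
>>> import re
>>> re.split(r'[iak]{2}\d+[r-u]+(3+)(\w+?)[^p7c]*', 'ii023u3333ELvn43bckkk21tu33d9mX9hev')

['', '3333', 'E', 'ck', '33', 'd', '']

Pattern: exactly 2 of one of [iak], then one or more of a digit, then one or more of a character in [r-u]; then one or more of a literal '3' (captured); then one or more of a word character (lazy) (captured); then zero or more of any character except [p7c].
With the lazy modifier that quantifier settles for the fewest repetitions that let the rest of the pattern succeed (the atoms after it are unaffected and can still be greedy).
Matches to split on: at [0:17] → 'ii023u3333ELvn43b'; at [19:35] → 'kk21tu33d9mX9hev'.
With a capturing group present, the delimiter's captured portion is kept in the result list.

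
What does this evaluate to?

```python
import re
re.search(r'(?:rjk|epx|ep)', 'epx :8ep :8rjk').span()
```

(0, 3)

Alternation tries branches left to right and keeps the first one that lets the overall match succeed at that position.
Unlike `match`, `search` isn't anchored — it looks for the pattern anywhere in the string.
The match spans [0:3] → 'epx'.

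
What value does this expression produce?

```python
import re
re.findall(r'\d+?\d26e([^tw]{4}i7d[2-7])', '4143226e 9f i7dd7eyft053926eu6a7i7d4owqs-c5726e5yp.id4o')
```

With a single group, `findall` returns only what that group captured — 1 item.

['u6a7i7d4']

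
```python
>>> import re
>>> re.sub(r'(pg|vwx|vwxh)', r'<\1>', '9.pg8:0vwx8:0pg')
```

Each match is replaced using the text its own group 1 captured.

'9.<pg>8:0<vwx>8:0<pg>'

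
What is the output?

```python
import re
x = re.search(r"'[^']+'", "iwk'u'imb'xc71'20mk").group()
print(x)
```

'u'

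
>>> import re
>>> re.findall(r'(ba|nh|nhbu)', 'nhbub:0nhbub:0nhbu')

`|` is ordered: at each position the engine commits to the first alternative that works.
Matches: at [0:2] match 'nh', group 1 = 'nh'; at [7:9] match 'nh', group 1 = 'nh'; at [14:16] match 'nh', group 1 = 'nh'.
One capturing group, so `findall` returns just the captured substring from each match — 3 in all.

['nh', 'nh', 'nh']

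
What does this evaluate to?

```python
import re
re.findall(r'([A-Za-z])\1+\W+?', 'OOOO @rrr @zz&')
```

`\1` has to match the exact text group 1 already captured.
With a single group, `findall` returns only what that group captured — 3 items.

['O', 'r', 'z']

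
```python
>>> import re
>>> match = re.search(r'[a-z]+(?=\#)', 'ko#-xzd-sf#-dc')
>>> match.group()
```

'ko'

The `(?=…)`/`(?<=…)` assertion just peeks at neighbouring text; it doesn't advance the match position.
`re.search` scans for the first position where the pattern succeeds.
The match spans [0:2] → 'ko'.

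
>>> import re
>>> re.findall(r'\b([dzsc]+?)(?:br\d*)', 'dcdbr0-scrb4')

['dcd']

The pattern matches a word boundary (`\b`, zero-width); then one or more of one of [dzsc] (lazy) (captured); then the literal 'br', then zero or more of a digit (non-capturing group).
Walking the string: at [0:6] match 'dcdbr0', group 1 = 'dcd'.
With a single group, `findall` returns only what that group captured — 1 item.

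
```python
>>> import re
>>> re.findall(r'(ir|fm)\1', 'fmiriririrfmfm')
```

The backreference `\1` re-matches whatever the first group consumed, character for character.
With a single group, `findall` returns only what that group captured — 3 items.

['ir', 'ir', 'fm']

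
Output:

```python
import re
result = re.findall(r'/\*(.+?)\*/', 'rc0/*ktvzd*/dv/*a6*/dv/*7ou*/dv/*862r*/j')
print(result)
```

['ktvzd', 'a6', '7ou', '862r']

A `+?`/`*?`/`{m,n}?` starts at its minimum and grows only as far as needed for what follows to match.
Matches: at [3:12] match '/*ktvzd*/', group 1 = 'ktvzd'; at [14:20] match '/*a6*/', group 1 = 'a6'; at [22:29] match '/*7ou*/', group 1 = '7ou'; at [31:39] match '/*862r*/', group 1 = '862r'.
`findall` collects group 1 from each match (4 total).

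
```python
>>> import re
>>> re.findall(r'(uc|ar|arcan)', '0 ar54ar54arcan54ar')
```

Branches in `(...|...)` are attempted left-to-right; the first branch that allows the whole pattern to succeed is taken.
Scanning left to right: at [2:4] match 'ar', group 1 = 'ar'; at [6:8] match 'ar', group 1 = 'ar'; at [10:12] match 'ar', group 1 = 'ar'; at [17:19] match 'ar', group 1 = 'ar'.
With a single group, `findall` returns only what that group captured — 4 items.

['ar', 'ar', 'ar', 'ar']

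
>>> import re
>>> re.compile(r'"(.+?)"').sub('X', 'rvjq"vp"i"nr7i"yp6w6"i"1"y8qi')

A non-greedy quantifier consumes as few characters as it can — just enough that the remainder of the pattern still matches from where it stops; whatever follows it matches normally.
Every occurrence is swapped for 'X'.

'rvjqXiXyp6w6X1"y8qi'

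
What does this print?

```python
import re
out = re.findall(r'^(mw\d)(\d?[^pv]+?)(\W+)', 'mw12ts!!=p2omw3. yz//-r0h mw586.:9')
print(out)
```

A non-greedy quantifier consumes as few characters as it can — just enough that the remainder of the pattern still matches from where it stops; whatever follows it matches normally.
3 groups means the one result is a tuple of 3 captured strings — 1 here.

[('mw1', '2ts', '!!=')]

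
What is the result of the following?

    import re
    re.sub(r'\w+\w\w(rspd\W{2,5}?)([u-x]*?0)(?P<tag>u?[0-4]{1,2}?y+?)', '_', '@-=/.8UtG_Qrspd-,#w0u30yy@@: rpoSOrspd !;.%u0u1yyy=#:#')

'@-=/._y@@: _yy=#:#'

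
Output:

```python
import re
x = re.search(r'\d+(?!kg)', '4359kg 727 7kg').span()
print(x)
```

(0, 3)

The negative lookaround is zero-width — it rules out positions where the adjacent text would match, without consuming anything.
The match spans [0:3] → '435'.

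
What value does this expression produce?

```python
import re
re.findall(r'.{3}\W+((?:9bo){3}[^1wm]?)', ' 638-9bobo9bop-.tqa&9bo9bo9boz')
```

Pattern: exactly 3 of any character, then one or more of a non-word character; then the literal '9bo' repeated 3 times, then optionally any character except [1wm] (captured).
Matches: at [16:30] match 'tqa&9bo9bo9boz', group 1 = '9bo9bo9boz'.
`findall` collects group 1 from the one match (1 total).

['9bo9bo9boz']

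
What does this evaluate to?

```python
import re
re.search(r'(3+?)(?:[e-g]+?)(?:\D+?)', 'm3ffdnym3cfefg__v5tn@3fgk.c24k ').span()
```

(1, 4)

Pattern: one or more of a literal '3' (lazy) (captured); then one or more of a character in [e-g] (lazy) (non-capturing group); then one or more of a non-digit (lazy) (non-capturing group).
The match spans [1:4] → '3ff'.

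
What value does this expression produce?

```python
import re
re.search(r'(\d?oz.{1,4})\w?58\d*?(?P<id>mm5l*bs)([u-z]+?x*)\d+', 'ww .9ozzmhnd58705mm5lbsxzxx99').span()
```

The pattern matches optionally a digit, then the literal 'oz', then 1 to 4 of any character (captured); then optionally a word character, then the literal '58', then zero or more of a digit (lazy); then the literal 'mm5', then zero or more of a literal 'l', then the literal 'bs' (captured as 'id'); then one or more of a character in [u-z] (lazy), then zero or more of a literal 'x' (captured); then one or more of a digit.
`re.search` scans for the first position where the pattern succeeds.
The match spans [4:29] → '9ozzmhnd58705mm5lbsxzxx99'.
Captured: group 1 = '9ozzmhn', group 2 = 'mm5lbs', group 3 = 'xzxx'.

(4, 29)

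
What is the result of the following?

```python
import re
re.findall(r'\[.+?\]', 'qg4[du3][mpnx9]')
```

['[du3]', '[mpnx9]']

`findall` yields the raw match text (2 of them) because the pattern has no groups.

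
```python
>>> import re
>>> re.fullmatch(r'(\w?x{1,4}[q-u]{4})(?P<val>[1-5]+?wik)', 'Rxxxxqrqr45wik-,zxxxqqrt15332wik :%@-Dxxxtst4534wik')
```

None

Pattern: optionally a word character, then 1 to 4 of a literal 'x', then exactly 4 of a character in [q-u] (captured); then one or more of a character in [1-5] (lazy), then the literal 'wik' (captured as 'val').
For `fullmatch`, every character of the input must be accounted for by the pattern.
Here there's no way to consume every character, so the call returns None.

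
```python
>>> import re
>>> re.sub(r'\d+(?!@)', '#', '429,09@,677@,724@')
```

'#,#9@,#7@,#4@'

The negative lookaround is zero-width — it rules out positions where the adjacent text would match, without consuming anything.
Matches: at [0:3] → '429'; at [4:5] → '0'; at [8:10] → '67'; at [13:15] → '72'.
Each match is replaced by '#'.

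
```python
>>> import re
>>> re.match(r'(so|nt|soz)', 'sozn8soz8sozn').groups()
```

('so',)

The regex engine tests alternatives in the order written; an earlier branch that matches wins even if a later one would match more.
`re.match` only tries the pattern at the start of the string.
The match spans [0:2] → 'so'.
Captured: group 1 = 'so'.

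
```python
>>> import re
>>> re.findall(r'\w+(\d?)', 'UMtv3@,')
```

['']

This matches one or more of a word character; then optionally a digit (captured).
Matches: at [0:5] match 'UMtv3', group 1 = ''.
Because there's exactly one group, `findall` drops the full match and keeps group 1 from the one hit.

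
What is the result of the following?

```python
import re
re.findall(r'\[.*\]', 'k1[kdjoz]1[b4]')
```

['[kdjoz]1[b4]']

Walking the string: at [2:14] → '[kdjoz]1[b4]'.
`findall` yields the raw match text (1 of them) because the pattern has no groups.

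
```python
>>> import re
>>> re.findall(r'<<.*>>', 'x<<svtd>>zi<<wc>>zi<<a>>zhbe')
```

Walking the string: at [1:24] → '<<svtd>>zi<<wc>>zi<<a>>'.
Since nothing is captured, `findall` lists the 1 matched substring directly.

['<<svtd>>zi<<wc>>zi<<a>>']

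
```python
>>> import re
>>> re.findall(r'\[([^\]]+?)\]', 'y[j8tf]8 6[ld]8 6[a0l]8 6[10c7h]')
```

Matches: at [1:7] match '[j8tf]', group 1 = 'j8tf'; at [10:14] match '[ld]', group 1 = 'ld'; at [17:22] match '[a0l]', group 1 = 'a0l'; at [25:32] match '[10c7h]', group 1 = '10c7h'.
Because there's exactly one group, `findall` drops the full match and keeps group 1 from each hit.

['j8tf', 'ld', 'a0l', '10c7h']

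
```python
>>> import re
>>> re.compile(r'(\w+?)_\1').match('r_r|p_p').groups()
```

`\1` is not a pattern — it's the concrete string captured by group 1, re-applied verbatim.
`re.match` only tries the pattern at the start of the string.
The match spans [0:3] → 'r_r'.
Captured: group 1 = 'r'.

('r',)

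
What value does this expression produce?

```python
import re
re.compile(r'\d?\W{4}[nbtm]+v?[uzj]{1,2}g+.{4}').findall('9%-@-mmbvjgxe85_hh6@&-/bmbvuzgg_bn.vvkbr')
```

['9%-@-mmbvjgxe85', '6@&-/bmbvuzgg_bn.']

This matches optionally a digit, then exactly 4 of a non-word character; then one or more of one of [nbtm], then optionally a literal 'v', then 1 to 2 of one of [uzj]; then one or more of a literal 'g', then exactly 4 of any character.
Walking the string: at [0:15] → '9%-@-mmbvjgxe85'; at [18:35] → '6@&-/bmbvuzgg_bn.'.
`findall` yields the raw match text (2 of them) because the pattern has no groups.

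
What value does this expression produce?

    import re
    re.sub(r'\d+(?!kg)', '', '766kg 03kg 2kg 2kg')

`(?!…)`/`(?<!…)` only lets a position through if the neighbouring text does NOT match; no characters are consumed.
Matches: at [0:2] → '76'; at [6:7] → '0'.
Every occurrence is swapped for ''.

'6kg 3kg 2kg 2kg'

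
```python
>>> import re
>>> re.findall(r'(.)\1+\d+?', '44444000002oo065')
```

`\1` is not a pattern — it's the concrete string captured by group 1, re-applied verbatim.
With a single group, `findall` returns only what that group captured — 3 items.

['4', '0', 'o']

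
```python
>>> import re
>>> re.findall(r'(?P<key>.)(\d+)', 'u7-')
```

[('u', '7')]

Pattern: any character (captured as 'key'); then one or more of a digit (captured).
Scanning left to right: at [0:2] match 'u7', groups = ('u', '7').
With 2 capturing groups, `findall` returns a 2-tuple per match.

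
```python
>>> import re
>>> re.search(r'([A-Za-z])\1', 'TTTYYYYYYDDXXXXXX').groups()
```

('T',)

`\1` is not a pattern — it's the concrete string captured by group 1, re-applied verbatim.
`re.search` scans for the first position where the pattern succeeds.
The match spans [0:2] → 'TT'.
Captured: group 1 = 'T'.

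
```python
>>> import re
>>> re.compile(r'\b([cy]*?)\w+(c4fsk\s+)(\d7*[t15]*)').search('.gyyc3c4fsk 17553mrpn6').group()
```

This matches a word boundary (`\b`, zero-width); then zero or more of one of [cy] (lazy) (captured); then one or more of a word character; then the literal 'c4', then the literal 'fsk', then one or more of whitespace (captured); then a digit, then zero or more of a literal '7', then zero or more of one of [t15] (captured).
`re.search` tries every starting position until one works.
The match spans [1:16] → 'gyyc3c4fsk 1755'.
Captured: group 1 = '', group 2 = 'c4fsk ', group 3 = '1755'.

'gyyc3c4fsk 1755'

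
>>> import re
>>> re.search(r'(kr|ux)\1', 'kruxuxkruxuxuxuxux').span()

(2, 6)

After group 1 captures some text, `\1` only succeeds where that same text appears again.
The match spans [2:6] → 'uxux'.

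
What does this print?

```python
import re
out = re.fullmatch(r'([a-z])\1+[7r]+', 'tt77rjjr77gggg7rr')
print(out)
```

None

For `fullmatch`, every character of the input must be accounted for by the pattern.
Here there's no way to consume every character, so the call returns None.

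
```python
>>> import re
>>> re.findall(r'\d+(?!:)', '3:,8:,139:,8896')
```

['13', '8896']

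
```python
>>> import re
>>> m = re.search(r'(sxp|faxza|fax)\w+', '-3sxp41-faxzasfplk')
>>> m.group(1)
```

'sxp'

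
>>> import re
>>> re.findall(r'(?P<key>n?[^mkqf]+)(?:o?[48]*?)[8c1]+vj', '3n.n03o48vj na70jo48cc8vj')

This matches optionally a literal 'n', then one or more of any character except [mkqf] (captured as 'key'); then optionally a literal 'o', then zero or more of one of [48] (lazy) (non-capturing group); then one or more of one of [8c1], then the literal 'vj'.
Matches: at [0:25] match '3n.n03o48vj na70jo48cc8vj', group 1 = '3n.n03o48vj na70jo48cc'.
One capturing group, so `findall` returns just the captured substring from the one match — 1 in all.

['3n.n03o48vj na70jo48cc']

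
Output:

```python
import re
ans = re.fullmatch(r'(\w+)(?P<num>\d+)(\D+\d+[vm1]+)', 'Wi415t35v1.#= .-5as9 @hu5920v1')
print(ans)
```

None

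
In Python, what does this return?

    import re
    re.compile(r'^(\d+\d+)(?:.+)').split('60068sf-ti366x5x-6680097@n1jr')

['', '60068', '']

Pattern: anchored at the start of the string; then one or more of a digit, then one or more of a digit (captured); then one or more of any character (non-capturing group).
With a capturing group present, the delimiter's captured portion is kept in the result list.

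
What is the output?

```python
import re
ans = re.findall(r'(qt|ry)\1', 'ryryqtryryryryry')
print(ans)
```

['ry', 'ry', 'ry']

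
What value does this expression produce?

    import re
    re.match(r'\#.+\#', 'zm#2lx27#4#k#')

None

`re.match` won't scan ahead — the pattern has to work from the very first character.
Here the string doesn't start with a match, so the call returns None.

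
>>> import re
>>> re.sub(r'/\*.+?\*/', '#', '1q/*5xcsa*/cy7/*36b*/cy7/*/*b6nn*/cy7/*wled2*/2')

'1q#cy7#cy7#cy7#2'

With the lazy modifier that quantifier settles for the fewest repetitions that let the rest of the pattern succeed (the atoms after it are unaffected and can still be greedy).
Matches: at [2:11] → '/*5xcsa*/'; at [14:21] → '/*36b*/'; at [24:34] → '/*/*b6nn*/'; at [37:46] → '/*wled2*/'.
Each match is replaced by '#'.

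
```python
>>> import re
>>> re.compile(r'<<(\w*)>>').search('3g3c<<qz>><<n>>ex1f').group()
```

`search` walks the string left to right and returns the first match it finds.
The match spans [4:10] → '<<qz>>'.
Captured: group 1 = 'qz'.

'<<qz>>'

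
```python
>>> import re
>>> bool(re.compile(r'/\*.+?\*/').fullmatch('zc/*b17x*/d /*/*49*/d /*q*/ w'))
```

False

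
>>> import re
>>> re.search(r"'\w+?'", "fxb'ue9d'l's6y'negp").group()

"'ue9d'"

The match spans [3:9] → "'ue9d'".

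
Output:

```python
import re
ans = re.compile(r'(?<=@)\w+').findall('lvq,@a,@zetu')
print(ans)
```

['a', 'zetu']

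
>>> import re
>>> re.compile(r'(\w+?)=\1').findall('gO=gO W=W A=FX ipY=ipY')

['gO', 'W', 'ipY']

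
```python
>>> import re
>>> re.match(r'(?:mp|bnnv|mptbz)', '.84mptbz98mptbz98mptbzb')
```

None

`re.match` only tries the pattern at the start of the string.
Here position 0 doesn't satisfy it, so the call returns None.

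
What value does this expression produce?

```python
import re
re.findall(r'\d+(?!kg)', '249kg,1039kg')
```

Because the assertion is negative and zero-width, positions next to the forbidden text are skipped.
No capturing groups, so `findall` returns the 2 full match strings.

['24', '103']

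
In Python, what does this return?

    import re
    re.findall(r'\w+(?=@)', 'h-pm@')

['pm']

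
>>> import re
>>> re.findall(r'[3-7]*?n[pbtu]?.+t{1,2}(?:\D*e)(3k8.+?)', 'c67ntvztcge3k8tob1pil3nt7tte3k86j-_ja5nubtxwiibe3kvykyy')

['3k86']

Lazy quantifiers expand one character at a time until the remainder of the pattern can match.
With a single group, `findall` returns only what that group captured — 1 item.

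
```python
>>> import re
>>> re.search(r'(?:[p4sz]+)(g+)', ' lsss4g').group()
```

'sss4g'

This matches one or more of one of [p4sz] (non-capturing group); then one or more of a literal 'g' (captured).
`re.search` scans for the first position where the pattern succeeds.
The match spans [2:7] → 'sss4g'.
Captured: group 1 = 'g'.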